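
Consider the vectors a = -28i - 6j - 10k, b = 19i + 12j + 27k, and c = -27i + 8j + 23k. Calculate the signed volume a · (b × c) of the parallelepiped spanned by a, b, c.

b × c:
i: 12·23 - 27·8 = 276 - 216 = 60
j: 27·(-27) - 19·23 = -729 - 437 = -1166
k: 19·8 - 12·(-27) = 152 - (-324) = 476
b × c = (60, -1166, 476)
a · (b × c) = (-28)·60 + (-6)·(-1166) + (-10)·476 = -1680 + 6996 - 4760 = 556

556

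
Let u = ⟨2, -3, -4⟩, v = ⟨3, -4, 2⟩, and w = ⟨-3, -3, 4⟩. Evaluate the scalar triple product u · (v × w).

v × w:
i: (-4)·4 - 2·(-3) = -16 - (-6) = -10
j: 2·(-3) - 3·4 = -6 - 12 = -18
k: 3·(-3) - (-4)·(-3) = -9 - 12 = -21
v × w = (-10, -18, -21)
u · (v × w) = 2·(-10) + (-3)·(-18) + (-4)·(-21) = -20 + 54 + 84 = 118

118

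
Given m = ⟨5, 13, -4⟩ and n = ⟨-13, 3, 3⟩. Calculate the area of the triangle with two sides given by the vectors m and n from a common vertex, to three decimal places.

i: 13·3 - (-4)·3 = 39 - (-12) = 51
j: (-4)·(-13) - 5·3 = 52 - 15 = 37
k: 5·3 - 13·(-13) = 15 - (-169) = 184
m × n = (51, 37, 184)
|m × n| = √(51² + 37² + 184²) = √37826 ≈ 194.4891
area = ½ · 194.4891 ≈ 97.245

97.245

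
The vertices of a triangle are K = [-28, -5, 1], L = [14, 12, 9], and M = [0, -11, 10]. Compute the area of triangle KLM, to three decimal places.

KL = (42, 17, 8),  KM = (28, -6, 9)
i: 17·9 - 8·(-6) = 153 - (-48) = 201
j: 8·28 - 42·9 = 224 - 378 = -154
k: 42·(-6) - 17·28 = -252 - 476 = -728
KL × KM = (201, -154, -728)
|KL × KM| = √594101 ≈ 770.7795
area = ½ · 770.7795 ≈ 385.390

385.390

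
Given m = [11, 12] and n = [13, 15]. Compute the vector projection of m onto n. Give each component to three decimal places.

(10.657, 12.297)

m · n = 11·13 + 12·15 = 143 + 180 = 323
|n|² = 169 + 225 = 394
proj_n m = (323/394) · (13, 15) ≈ (10.657, 12.297)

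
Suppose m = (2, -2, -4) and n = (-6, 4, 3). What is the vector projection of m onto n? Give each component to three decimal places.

m · n = 2·(-6) + (-2)·4 + (-4)·3 = -12 - 8 - 12 = -32
|n|² = 36 + 16 + 9 = 61
proj_n m = (-32/61) · (-6, 4, 3) ≈ (3.148, -2.098, -1.574)

(3.148, -2.098, -1.574)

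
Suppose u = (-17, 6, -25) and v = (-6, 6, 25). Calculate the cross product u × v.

(300, 575, -66)

i: 6·25 - (-25)·6 = 150 - (-150) = 300
j: (-25)·(-6) - (-17)·25 = 150 - (-425) = 575
k: (-17)·6 - 6·(-6) = -102 - (-36) = -66
u × v = (300, 575, -66)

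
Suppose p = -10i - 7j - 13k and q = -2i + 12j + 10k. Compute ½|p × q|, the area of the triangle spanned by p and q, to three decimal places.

i: (-7)·10 - (-13)·12 = -70 - (-156) = 86
j: (-13)·(-2) - (-10)·10 = 26 - (-100) = 126
k: (-10)·12 - (-7)·(-2) = -120 - 14 = -134
p × q = (86, 126, -134)
|p × q| = √(86² + 126² + (-134)²) = √41228 ≈ 203.0468
area = ½ · 203.0468 ≈ 101.523

101.523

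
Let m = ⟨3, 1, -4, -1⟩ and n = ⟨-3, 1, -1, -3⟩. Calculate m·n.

-1

m · n = 3·(-3) + 1·1 + (-4)·(-1) + (-1)·(-3) = -9 + 1 + 4 + 3 = -1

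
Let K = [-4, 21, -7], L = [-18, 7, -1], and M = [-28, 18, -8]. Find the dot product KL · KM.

KL = L − K = (-14, -14, 6)
KM = M − K = (-24, -3, -1)
KL · KM = (-14)·(-24) + (-14)·(-3) + 6·(-1) = 336 + 42 - 6 = 372

372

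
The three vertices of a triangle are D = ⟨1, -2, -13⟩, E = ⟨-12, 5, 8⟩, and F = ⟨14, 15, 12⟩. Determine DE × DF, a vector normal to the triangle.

(-182, 598, -312)

DE = (-13, 7, 21)
DF = (13, 17, 25)
i: 7·25 - 21·17 = 175 - 357 = -182
j: 21·13 - (-13)·25 = 273 - (-325) = 598
k: (-13)·17 - 7·13 = -221 - 91 = -312
DE × DF = (-182, 598, -312)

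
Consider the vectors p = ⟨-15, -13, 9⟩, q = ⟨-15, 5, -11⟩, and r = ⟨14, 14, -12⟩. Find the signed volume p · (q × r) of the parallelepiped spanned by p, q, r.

q × r:
i: 5·(-12) - (-11)·14 = -60 - (-154) = 94
j: (-11)·14 - (-15)·(-12) = -154 - 180 = -334
k: (-15)·14 - 5·14 = -210 - 70 = -280
q × r = (94, -334, -280)
p · (q × r) = (-15)·94 + (-13)·(-334) + 9·(-280) = -1410 + 4342 - 2520 = 412

412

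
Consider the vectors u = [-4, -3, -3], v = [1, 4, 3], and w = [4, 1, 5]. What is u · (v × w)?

-44

v × w:
i: 4·5 - 3·1 = 20 - 3 = 17
j: 3·4 - 1·5 = 12 - 5 = 7
k: 1·1 - 4·4 = 1 - 16 = -15
v × w = (17, 7, -15)
u · (v × w) = (-4)·17 + (-3)·7 + (-3)·(-15) = -68 - 21 + 45 = -44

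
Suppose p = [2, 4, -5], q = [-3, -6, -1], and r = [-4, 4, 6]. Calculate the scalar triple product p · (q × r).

q × r:
i: (-6)·6 - (-1)·4 = -36 - (-4) = -32
j: (-1)·(-4) - (-3)·6 = 4 - (-18) = 22
k: (-3)·4 - (-6)·(-4) = -12 - 24 = -36
q × r = (-32, 22, -36)
p · (q × r) = 2·(-32) + 4·22 + (-5)·(-36) = -64 + 88 + 180 = 204

204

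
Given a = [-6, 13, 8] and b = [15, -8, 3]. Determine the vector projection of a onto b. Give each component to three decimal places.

a · b = (-6)·15 + 13·(-8) + 8·3 = -90 - 104 + 24 = -170
|b|² = 225 + 64 + 9 = 298
proj_b a = (-170/298) · (15, -8, 3) ≈ (-8.557, 4.564, -1.711)

(-8.557, 4.564, -1.711)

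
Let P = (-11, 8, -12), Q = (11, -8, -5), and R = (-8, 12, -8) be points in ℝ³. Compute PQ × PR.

(-92, -67, 136)

PQ = (22, -16, 7)
PR = (3, 4, 4)
i: (-16)·4 - 7·4 = -64 - 28 = -92
j: 7·3 - 22·4 = 21 - 88 = -67
k: 22·4 - (-16)·3 = 88 - (-48) = 136
PQ × PR = (-92, -67, 136)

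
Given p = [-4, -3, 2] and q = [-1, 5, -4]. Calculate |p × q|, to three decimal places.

i: (-3)·(-4) - 2·5 = 12 - 10 = 2
j: 2·(-1) - (-4)·(-4) = -2 - 16 = -18
k: (-4)·5 - (-3)·(-1) = -20 - 3 = -23
p × q = (2, -18, -23)
|p × q| = √(2² + (-18)² + (-23)²) = √857 ≈ 29.2746

29.275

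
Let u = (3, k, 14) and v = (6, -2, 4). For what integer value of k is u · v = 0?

37

u · v = 3·6 + k·(-2) + 14·4 = 74 - 2k
Set equal to 0: -2k = -74, so k = 37.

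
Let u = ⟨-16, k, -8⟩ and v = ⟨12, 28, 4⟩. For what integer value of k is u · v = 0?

u · v = (-16)·12 + k·28 + (-8)·4 = -224 + 28k
Set equal to 0: 28k = 224, so k = 8.

8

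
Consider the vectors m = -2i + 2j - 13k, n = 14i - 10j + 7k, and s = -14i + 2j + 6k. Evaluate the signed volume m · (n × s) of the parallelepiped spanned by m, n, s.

1240

n × s:
i: (-10)·6 - 7·2 = -60 - 14 = -74
j: 7·(-14) - 14·6 = -98 - 84 = -182
k: 14·2 - (-10)·(-14) = 28 - 140 = -112
n × s = (-74, -182, -112)
m · (n × s) = (-2)·(-74) + 2·(-182) + (-13)·(-112) = 148 - 364 + 1456 = 1240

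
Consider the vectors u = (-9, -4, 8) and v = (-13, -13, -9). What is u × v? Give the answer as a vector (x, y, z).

(140, -185, 65)

i: (-4)·(-9) - 8·(-13) = 36 - (-104) = 140
j: 8·(-13) - (-9)·(-9) = -104 - 81 = -185
k: (-9)·(-13) - (-4)·(-13) = 117 - 52 = 65
u × v = (140, -185, 65)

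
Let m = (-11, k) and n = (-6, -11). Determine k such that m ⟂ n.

6

m · n = (-11)·(-6) + k·(-11) = 66 - 11k
Set equal to 0: -11k = -66, so k = 6.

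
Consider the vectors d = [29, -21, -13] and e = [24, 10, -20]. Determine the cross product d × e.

i: (-21)·(-20) - (-13)·10 = 420 - (-130) = 550
j: (-13)·24 - 29·(-20) = -312 - (-580) = 268
k: 29·10 - (-21)·24 = 290 - (-504) = 794
d × e = (550, 268, 794)

(550, 268, 794)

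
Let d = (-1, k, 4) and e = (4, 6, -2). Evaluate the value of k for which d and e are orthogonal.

2

d · e = (-1)·4 + k·6 + 4·(-2) = -12 + 6k
Set equal to 0: 6k = 12, so k = 2.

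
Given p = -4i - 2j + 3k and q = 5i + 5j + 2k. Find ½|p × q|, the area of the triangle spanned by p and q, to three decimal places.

15.732

i: (-2)·2 - 3·5 = -4 - 15 = -19
j: 3·5 - (-4)·2 = 15 - (-8) = 23
k: (-4)·5 - (-2)·5 = -20 - (-10) = -10
p × q = (-19, 23, -10)
|p × q| = √((-19)² + 23² + (-10)²) = √990 ≈ 31.4643
area = ½ · 31.4643 ≈ 15.732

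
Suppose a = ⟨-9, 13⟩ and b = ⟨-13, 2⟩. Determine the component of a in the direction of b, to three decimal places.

a · b = (-9)·(-13) + 13·2 = 117 + 26 = 143
|b| = √(169 + 4) = √173 ≈ 13.1529
comp_b a = 143 / √173 ≈ 10.872

10.872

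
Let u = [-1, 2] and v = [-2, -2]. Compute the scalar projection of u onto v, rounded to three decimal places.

u · v = (-1)·(-2) + 2·(-2) = 2 - 4 = -2
|v| = √(4 + 4) = √8 ≈ 2.8284
comp_v u = -2 / √8 ≈ -0.707

-0.707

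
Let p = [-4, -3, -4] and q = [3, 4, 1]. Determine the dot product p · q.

-28

p · q = (-4)·3 + (-3)·4 + (-4)·1 = -12 - 12 - 4 = -28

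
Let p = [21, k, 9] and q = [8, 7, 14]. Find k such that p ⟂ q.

p · q = 21·8 + k·7 + 9·14 = 294 + 7k
Set equal to 0: 7k = -294, so k = -42.

-42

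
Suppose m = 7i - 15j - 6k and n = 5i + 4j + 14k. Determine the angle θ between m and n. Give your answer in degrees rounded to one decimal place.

m · n = 7·5 + (-15)·4 + (-6)·14 = 35 - 60 - 84 = -109
|m|² = 49 + 225 + 36 = 310,  |m| = √310 ≈ 17.606817
|n|² = 25 + 16 + 196 = 237,  |n| = √237 ≈ 15.394804
cos θ = -109 / (17.606817 · 15.394804) ≈ -0.40213
θ = arccos(-0.40213) ≈ 113.7°

113.7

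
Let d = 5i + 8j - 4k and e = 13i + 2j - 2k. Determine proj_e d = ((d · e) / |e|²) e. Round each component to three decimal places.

(6.537, 1.006, -1.006)

d · e = 5·13 + 8·2 + (-4)·(-2) = 65 + 16 + 8 = 89
|e|² = 169 + 4 + 4 = 177
proj_e d = (89/177) · (13, 2, -2) ≈ (6.537, 1.006, -1.006)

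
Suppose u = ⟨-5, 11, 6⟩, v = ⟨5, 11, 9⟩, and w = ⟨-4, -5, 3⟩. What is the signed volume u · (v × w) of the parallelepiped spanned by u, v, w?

-837

v × w:
i: 11·3 - 9·(-5) = 33 - (-45) = 78
j: 9·(-4) - 5·3 = -36 - 15 = -51
k: 5·(-5) - 11·(-4) = -25 - (-44) = 19
v × w = (78, -51, 19)
u · (v × w) = (-5)·78 + 11·(-51) + 6·19 = -390 - 561 + 114 = -837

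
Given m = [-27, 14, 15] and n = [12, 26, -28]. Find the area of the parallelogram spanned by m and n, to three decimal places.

i: 14·(-28) - 15·26 = -392 - 390 = -782
j: 15·12 - (-27)·(-28) = 180 - 756 = -576
k: (-27)·26 - 14·12 = -702 - 168 = -870
m × n = (-782, -576, -870)
|m × n| = √((-782)² + (-576)² + (-870)²) = √1700200 ≈ 1303.9172

1303.917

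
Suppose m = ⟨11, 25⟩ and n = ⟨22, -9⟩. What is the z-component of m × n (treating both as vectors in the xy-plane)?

11·(-9) - 25·22 = -99 - 550 = -649

-649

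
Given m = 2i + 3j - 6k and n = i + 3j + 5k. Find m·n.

m · n = 2·1 + 3·3 + (-6)·5 = 2 + 9 - 30 = -19

-19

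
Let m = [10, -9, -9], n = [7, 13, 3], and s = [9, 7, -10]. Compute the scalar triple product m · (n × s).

n × s:
i: 13·(-10) - 3·7 = -130 - 21 = -151
j: 3·9 - 7·(-10) = 27 - (-70) = 97
k: 7·7 - 13·9 = 49 - 117 = -68
n × s = (-151, 97, -68)
m · (n × s) = 10·(-151) + (-9)·97 + (-9)·(-68) = -1510 - 873 + 612 = -1771

-1771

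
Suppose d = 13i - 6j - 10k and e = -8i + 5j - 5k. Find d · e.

-84

d · e = 13·(-8) + (-6)·5 + (-10)·(-5) = -104 - 30 + 50 = -84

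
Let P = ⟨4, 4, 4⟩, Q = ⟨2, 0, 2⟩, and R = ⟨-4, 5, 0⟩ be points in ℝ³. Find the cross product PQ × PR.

(18, 8, -34)

PQ = (-2, -4, -2)
PR = (-8, 1, -4)
i: (-4)·(-4) - (-2)·1 = 16 - (-2) = 18
j: (-2)·(-8) - (-2)·(-4) = 16 - 8 = 8
k: (-2)·1 - (-4)·(-8) = -2 - 32 = -34
PQ × PR = (18, 8, -34)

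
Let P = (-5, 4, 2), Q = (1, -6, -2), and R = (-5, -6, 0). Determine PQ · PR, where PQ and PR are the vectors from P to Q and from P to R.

108

PQ = Q − P = (6, -10, -4)
PR = R − P = (0, -10, -2)
PQ · PR = 6·0 + (-10)·(-10) + (-4)·(-2) = 0 + 100 + 8 = 108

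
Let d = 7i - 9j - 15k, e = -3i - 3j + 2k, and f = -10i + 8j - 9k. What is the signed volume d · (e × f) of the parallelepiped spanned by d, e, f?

e × f:
i: (-3)·(-9) - 2·8 = 27 - 16 = 11
j: 2·(-10) - (-3)·(-9) = -20 - 27 = -47
k: (-3)·8 - (-3)·(-10) = -24 - 30 = -54
e × f = (11, -47, -54)
d · (e × f) = 7·11 + (-9)·(-47) + (-15)·(-54) = 77 + 423 + 810 = 1310

1310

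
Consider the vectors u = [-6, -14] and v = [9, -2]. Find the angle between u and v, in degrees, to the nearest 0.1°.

100.7

u · v = (-6)·9 + (-14)·(-2) = -54 + 28 = -26
|u|² = 36 + 196 = 232,  |u| = √232 ≈ 15.231546
|v|² = 81 + 4 = 85,  |v| = √85 ≈ 9.219544
cos θ = -26 / (15.231546 · 9.219544) ≈ -0.18515
θ = arccos(-0.18515) ≈ 100.7°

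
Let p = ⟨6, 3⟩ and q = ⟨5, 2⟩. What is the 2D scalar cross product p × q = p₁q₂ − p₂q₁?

6·2 - 3·5 = 12 - 15 = -3

-3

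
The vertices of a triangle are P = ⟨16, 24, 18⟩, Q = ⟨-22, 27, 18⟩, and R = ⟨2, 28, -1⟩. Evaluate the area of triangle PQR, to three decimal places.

366.276

PQ = (-38, 3, 0),  PR = (-14, 4, -19)
i: 3·(-19) - 0·4 = -57 - 0 = -57
j: 0·(-14) - (-38)·(-19) = 0 - 722 = -722
k: (-38)·4 - 3·(-14) = -152 - (-42) = -110
PQ × PR = (-57, -722, -110)
|PQ × PR| = √536633 ≈ 732.5524
area = ½ · 732.5524 ≈ 366.276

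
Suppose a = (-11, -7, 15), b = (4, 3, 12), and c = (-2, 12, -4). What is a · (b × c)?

2582

b × c:
i: 3·(-4) - 12·12 = -12 - 144 = -156
j: 12·(-2) - 4·(-4) = -24 - (-16) = -8
k: 4·12 - 3·(-2) = 48 - (-6) = 54
b × c = (-156, -8, 54)
a · (b × c) = (-11)·(-156) + (-7)·(-8) + 15·54 = 1716 + 56 + 810 = 2582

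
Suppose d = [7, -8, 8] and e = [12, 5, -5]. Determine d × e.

(0, 131, 131)

i: (-8)·(-5) - 8·5 = 40 - 40 = 0
j: 8·12 - 7·(-5) = 96 - (-35) = 131
k: 7·5 - (-8)·12 = 35 - (-96) = 131
d × e = (0, 131, 131)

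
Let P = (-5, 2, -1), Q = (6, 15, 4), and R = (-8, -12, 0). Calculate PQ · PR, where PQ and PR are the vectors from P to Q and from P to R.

PQ = Q − P = (11, 13, 5)
PR = R − P = (-3, -14, 1)
PQ · PR = 11·(-3) + 13·(-14) + 5·1 = -33 - 182 + 5 = -210

-210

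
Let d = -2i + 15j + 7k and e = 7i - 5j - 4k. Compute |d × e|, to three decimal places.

i: 15·(-4) - 7·(-5) = -60 - (-35) = -25
j: 7·7 - (-2)·(-4) = 49 - 8 = 41
k: (-2)·(-5) - 15·7 = 10 - 105 = -95
d × e = (-25, 41, -95)
|d × e| = √((-25)² + 41² + (-95)²) = √11331 ≈ 106.4472

106.447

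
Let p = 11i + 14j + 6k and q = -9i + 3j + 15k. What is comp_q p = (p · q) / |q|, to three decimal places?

p · q = 11·(-9) + 14·3 + 6·15 = -99 + 42 + 90 = 33
|q| = √(81 + 9 + 225) = √315 ≈ 17.7482
comp_q p = 33 / √315 ≈ 1.859

1.859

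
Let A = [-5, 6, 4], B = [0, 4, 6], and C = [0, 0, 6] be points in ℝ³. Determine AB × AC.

(8, 0, -20)

AB = (5, -2, 2)
AC = (5, -6, 2)
i: (-2)·2 - 2·(-6) = -4 - (-12) = 8
j: 2·5 - 5·2 = 10 - 10 = 0
k: 5·(-6) - (-2)·5 = -30 - (-10) = -20
AB × AC = (8, 0, -20)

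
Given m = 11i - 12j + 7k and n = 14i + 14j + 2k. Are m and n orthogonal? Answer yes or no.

yes

m · n = 11·14 + (-12)·14 + 7·2 = 154 - 168 + 14 = 0
Zero, so the vectors are orthogonal.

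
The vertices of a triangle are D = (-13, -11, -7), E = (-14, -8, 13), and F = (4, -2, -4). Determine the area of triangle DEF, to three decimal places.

DE = (-1, 3, 20),  DF = (17, 9, 3)
i: 3·3 - 20·9 = 9 - 180 = -171
j: 20·17 - (-1)·3 = 340 - (-3) = 343
k: (-1)·9 - 3·17 = -9 - 51 = -60
DE × DF = (-171, 343, -60)
|DE × DF| = √150490 ≈ 387.9304
area = ½ · 387.9304 ≈ 193.965

193.965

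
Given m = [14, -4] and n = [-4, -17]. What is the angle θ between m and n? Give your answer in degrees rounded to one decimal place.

87.3

m · n = 14·(-4) + (-4)·(-17) = -56 + 68 = 12
|m|² = 196 + 16 = 212,  |m| = √212 ≈ 14.560220
|n|² = 16 + 289 = 305,  |n| = √305 ≈ 17.464249
cos θ = 12 / (14.560220 · 17.464249) ≈ 0.04719
θ = arccos(0.04719) ≈ 87.3°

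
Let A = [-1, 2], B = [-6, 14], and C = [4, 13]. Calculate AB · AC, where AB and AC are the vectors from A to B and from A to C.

AB = B − A = (-5, 12)
AC = C − A = (5, 11)
AB · AC = (-5)·5 + 12·11 = -25 + 132 = 107

107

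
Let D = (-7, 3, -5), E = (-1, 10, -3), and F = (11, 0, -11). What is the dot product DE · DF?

75

DE = E − D = (6, 7, 2)
DF = F − D = (18, -3, -6)
DE · DF = 6·18 + 7·(-3) + 2·(-6) = 108 - 21 - 12 = 75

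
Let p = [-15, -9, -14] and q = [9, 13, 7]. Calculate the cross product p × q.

i: (-9)·7 - (-14)·13 = -63 - (-182) = 119
j: (-14)·9 - (-15)·7 = -126 - (-105) = -21
k: (-15)·13 - (-9)·9 = -195 - (-81) = -114
p × q = (119, -21, -114)

(119, -21, -114)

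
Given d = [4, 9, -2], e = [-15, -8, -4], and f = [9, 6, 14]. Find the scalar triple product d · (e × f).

e × f:
i: (-8)·14 - (-4)·6 = -112 - (-24) = -88
j: (-4)·9 - (-15)·14 = -36 - (-210) = 174
k: (-15)·6 - (-8)·9 = -90 - (-72) = -18
e × f = (-88, 174, -18)
d · (e × f) = 4·(-88) + 9·174 + (-2)·(-18) = -352 + 1566 + 36 = 1250

1250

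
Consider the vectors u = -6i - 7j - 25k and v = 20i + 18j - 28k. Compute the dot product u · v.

u · v = (-6)·20 + (-7)·18 + (-25)·(-28) = -120 - 126 + 700 = 454

454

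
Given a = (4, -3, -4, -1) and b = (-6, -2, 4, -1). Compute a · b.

a · b = 4·(-6) + (-3)·(-2) + (-4)·4 + (-1)·(-1) = -24 + 6 - 16 + 1 = -33

-33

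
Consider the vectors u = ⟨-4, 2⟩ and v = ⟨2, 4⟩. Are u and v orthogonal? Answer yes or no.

u · v = (-4)·2 + 2·4 = -8 + 8 = 0
Zero, so the vectors are orthogonal.

yes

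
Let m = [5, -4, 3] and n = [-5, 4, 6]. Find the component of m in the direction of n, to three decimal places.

m · n = 5·(-5) + (-4)·4 + 3·6 = -25 - 16 + 18 = -23
|n| = √(25 + 16 + 36) = √77 ≈ 8.7750
comp_n m = -23 / √77 ≈ -2.621

-2.621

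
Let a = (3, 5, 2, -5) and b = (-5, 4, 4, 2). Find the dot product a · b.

3

a · b = 3·(-5) + 5·4 + 2·4 + (-5)·2 = -15 + 20 + 8 - 10 = 3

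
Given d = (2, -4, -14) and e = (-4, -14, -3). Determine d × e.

(-184, 62, -44)

i: (-4)·(-3) - (-14)·(-14) = 12 - 196 = -184
j: (-14)·(-4) - 2·(-3) = 56 - (-6) = 62
k: 2·(-14) - (-4)·(-4) = -28 - 16 = -44
d × e = (-184, 62, -44)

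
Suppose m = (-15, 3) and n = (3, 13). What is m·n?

m · n = (-15)·3 + 3·13 = -45 + 39 = -6

-6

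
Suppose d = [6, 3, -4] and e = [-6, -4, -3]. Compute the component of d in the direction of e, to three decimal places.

-4.609

d · e = 6·(-6) + 3·(-4) + (-4)·(-3) = -36 - 12 + 12 = -36
|e| = √(36 + 16 + 9) = √61 ≈ 7.8102
comp_e d = -36 / √61 ≈ -4.609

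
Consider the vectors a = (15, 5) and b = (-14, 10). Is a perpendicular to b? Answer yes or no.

no

a · b = 15·(-14) + 5·10 = -210 + 50 = -160
Nonzero, so the vectors are not orthogonal.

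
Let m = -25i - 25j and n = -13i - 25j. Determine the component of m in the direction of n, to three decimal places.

33.714

m · n = (-25)·(-13) + (-25)·(-25) = 325 + 625 = 950
|n| = √(169 + 625) = √794 ≈ 28.1780
comp_n m = 950 / √794 ≈ 33.714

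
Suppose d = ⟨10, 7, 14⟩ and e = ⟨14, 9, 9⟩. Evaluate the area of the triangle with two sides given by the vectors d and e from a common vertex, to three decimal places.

i: 7·9 - 14·9 = 63 - 126 = -63
j: 14·14 - 10·9 = 196 - 90 = 106
k: 10·9 - 7·14 = 90 - 98 = -8
d × e = (-63, 106, -8)
|d × e| = √((-63)² + 106² + (-8)²) = √15269 ≈ 123.5678
area = ½ · 123.5678 ≈ 61.784

61.784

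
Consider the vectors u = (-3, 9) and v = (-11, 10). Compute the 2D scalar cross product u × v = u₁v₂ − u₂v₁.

(-3)·10 - 9·(-11) = -30 - (-99) = 69

69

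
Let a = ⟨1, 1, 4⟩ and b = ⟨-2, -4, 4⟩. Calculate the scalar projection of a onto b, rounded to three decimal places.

1.667

a · b = 1·(-2) + 1·(-4) + 4·4 = -2 - 4 + 16 = 10
|b| = √(4 + 16 + 16) = √36 ≈ 6.0000
comp_b a = 10 / √36 ≈ 1.667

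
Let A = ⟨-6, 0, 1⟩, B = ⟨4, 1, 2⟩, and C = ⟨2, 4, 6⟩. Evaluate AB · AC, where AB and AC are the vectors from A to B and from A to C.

AB = B − A = (10, 1, 1)
AC = C − A = (8, 4, 5)
AB · AC = 10·8 + 1·4 + 1·5 = 80 + 4 + 5 = 89

89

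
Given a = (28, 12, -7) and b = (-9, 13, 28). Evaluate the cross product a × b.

(427, -721, 472)

i: 12·28 - (-7)·13 = 336 - (-91) = 427
j: (-7)·(-9) - 28·28 = 63 - 784 = -721
k: 28·13 - 12·(-9) = 364 - (-108) = 472
a × b = (427, -721, 472)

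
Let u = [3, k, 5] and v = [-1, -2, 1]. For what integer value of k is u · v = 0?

u · v = 3·(-1) + k·(-2) + 5·1 = 2 - 2k
Set equal to 0: -2k = -2, so k = 1.

1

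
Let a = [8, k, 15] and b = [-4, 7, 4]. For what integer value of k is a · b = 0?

-4

a · b = 8·(-4) + k·7 + 15·4 = 28 + 7k
Set equal to 0: 7k = -28, so k = -4.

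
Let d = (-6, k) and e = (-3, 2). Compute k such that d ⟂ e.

d · e = (-6)·(-3) + k·2 = 18 + 2k
Set equal to 0: 2k = -18, so k = -9.

-9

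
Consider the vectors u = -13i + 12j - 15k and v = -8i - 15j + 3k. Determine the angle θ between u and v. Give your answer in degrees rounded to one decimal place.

107.6

u · v = (-13)·(-8) + 12·(-15) + (-15)·3 = 104 - 180 - 45 = -121
|u|² = 169 + 144 + 225 = 538,  |u| = √538 ≈ 23.194827
|v|² = 64 + 225 + 9 = 298,  |v| = √298 ≈ 17.262677
cos θ = -121 / (23.194827 · 17.262677) ≈ -0.30219
θ = arccos(-0.30219) ≈ 107.6°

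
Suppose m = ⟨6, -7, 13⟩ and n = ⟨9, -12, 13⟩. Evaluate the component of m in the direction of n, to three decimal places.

m · n = 6·9 + (-7)·(-12) + 13·13 = 54 + 84 + 169 = 307
|n| = √(81 + 144 + 169) = √394 ≈ 19.8494
comp_n m = 307 / √394 ≈ 15.466

15.466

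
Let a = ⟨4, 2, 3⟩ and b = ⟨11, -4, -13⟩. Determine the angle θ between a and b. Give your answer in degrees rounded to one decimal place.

91.8

a · b = 4·11 + 2·(-4) + 3·(-13) = 44 - 8 - 39 = -3
|a|² = 16 + 4 + 9 = 29,  |a| = √29 ≈ 5.385165
|b|² = 121 + 16 + 169 = 306,  |b| = √306 ≈ 17.492856
cos θ = -3 / (5.385165 · 17.492856) ≈ -0.03185
θ = arccos(-0.03185) ≈ 91.8°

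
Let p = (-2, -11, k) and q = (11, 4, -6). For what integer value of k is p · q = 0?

p · q = (-2)·11 + (-11)·4 + k·(-6) = -66 - 6k
Set equal to 0: -6k = 66, so k = -11.

-11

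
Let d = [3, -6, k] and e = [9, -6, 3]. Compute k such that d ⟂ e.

d · e = 3·9 + (-6)·(-6) + k·3 = 63 + 3k
Set equal to 0: 3k = -63, so k = -21.

-21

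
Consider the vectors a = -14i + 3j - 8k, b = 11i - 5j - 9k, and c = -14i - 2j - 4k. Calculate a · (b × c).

b × c:
i: (-5)·(-4) - (-9)·(-2) = 20 - 18 = 2
j: (-9)·(-14) - 11·(-4) = 126 - (-44) = 170
k: 11·(-2) - (-5)·(-14) = -22 - 70 = -92
b × c = (2, 170, -92)
a · (b × c) = (-14)·2 + 3·170 + (-8)·(-92) = -28 + 510 + 736 = 1218

1218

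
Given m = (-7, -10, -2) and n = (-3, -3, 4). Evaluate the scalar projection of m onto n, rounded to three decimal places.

7.374

m · n = (-7)·(-3) + (-10)·(-3) + (-2)·4 = 21 + 30 - 8 = 43
|n| = √(9 + 9 + 16) = √34 ≈ 5.8310
comp_n m = 43 / √34 ≈ 7.374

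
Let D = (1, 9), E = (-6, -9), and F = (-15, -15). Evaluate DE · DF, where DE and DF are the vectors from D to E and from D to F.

544

DE = E − D = (-7, -18)
DF = F − D = (-16, -24)
DE · DF = (-7)·(-16) + (-18)·(-24) = 112 + 432 = 544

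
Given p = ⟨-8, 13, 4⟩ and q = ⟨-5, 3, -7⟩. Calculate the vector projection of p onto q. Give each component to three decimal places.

(-3.072, 1.843, -4.301)

p · q = (-8)·(-5) + 13·3 + 4·(-7) = 40 + 39 - 28 = 51
|q|² = 25 + 9 + 49 = 83
proj_q p = (51/83) · (-5, 3, -7) ≈ (-3.072, 1.843, -4.301)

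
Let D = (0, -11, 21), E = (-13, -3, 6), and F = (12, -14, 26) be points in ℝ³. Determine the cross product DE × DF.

(-5, -115, -57)

DE = (-13, 8, -15)
DF = (12, -3, 5)
i: 8·5 - (-15)·(-3) = 40 - 45 = -5
j: (-15)·12 - (-13)·5 = -180 - (-65) = -115
k: (-13)·(-3) - 8·12 = 39 - 96 = -57
DE × DF = (-5, -115, -57)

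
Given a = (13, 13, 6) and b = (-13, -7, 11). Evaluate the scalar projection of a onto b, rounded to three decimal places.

-10.537

a · b = 13·(-13) + 13·(-7) + 6·11 = -169 - 91 + 66 = -194
|b| = √(169 + 49 + 121) = √339 ≈ 18.4120
comp_b a = -194 / √339 ≈ -10.537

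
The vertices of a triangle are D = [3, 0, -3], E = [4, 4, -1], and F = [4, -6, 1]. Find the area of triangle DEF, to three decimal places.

DE = (1, 4, 2),  DF = (1, -6, 4)
i: 4·4 - 2·(-6) = 16 - (-12) = 28
j: 2·1 - 1·4 = 2 - 4 = -2
k: 1·(-6) - 4·1 = -6 - 4 = -10
DE × DF = (28, -2, -10)
|DE × DF| = √888 ≈ 29.7993
area = ½ · 29.7993 ≈ 14.900

14.900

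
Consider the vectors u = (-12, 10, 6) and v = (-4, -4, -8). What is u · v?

u · v = (-12)·(-4) + 10·(-4) + 6·(-8) = 48 - 40 - 48 = -40

-40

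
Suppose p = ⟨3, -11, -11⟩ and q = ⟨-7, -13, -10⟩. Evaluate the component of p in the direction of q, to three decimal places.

p · q = 3·(-7) + (-11)·(-13) + (-11)·(-10) = -21 + 143 + 110 = 232
|q| = √(49 + 169 + 100) = √318 ≈ 17.8326
comp_q p = 232 / √318 ≈ 13.010

13.010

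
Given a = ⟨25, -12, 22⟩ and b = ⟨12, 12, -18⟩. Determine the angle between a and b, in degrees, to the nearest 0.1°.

105.9

a · b = 25·12 + (-12)·12 + 22·(-18) = 300 - 144 - 396 = -240
|a|² = 625 + 144 + 484 = 1253,  |a| = √1253 ≈ 35.397740
|b|² = 144 + 144 + 324 = 612,  |b| = √612 ≈ 24.738634
cos θ = -240 / (35.397740 · 24.738634) ≈ -0.27407
θ = arccos(-0.27407) ≈ 105.9°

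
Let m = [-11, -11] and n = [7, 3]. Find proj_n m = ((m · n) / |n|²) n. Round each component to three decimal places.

m · n = (-11)·7 + (-11)·3 = -77 - 33 = -110
|n|² = 49 + 9 = 58
proj_n m = (-110/58) · (7, 3) ≈ (-13.276, -5.690)

(-13.276, -5.690)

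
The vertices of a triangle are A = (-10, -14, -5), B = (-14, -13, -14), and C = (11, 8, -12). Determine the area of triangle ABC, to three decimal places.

AB = (-4, 1, -9),  AC = (21, 22, -7)
i: 1·(-7) - (-9)·22 = -7 - (-198) = 191
j: (-9)·21 - (-4)·(-7) = -189 - 28 = -217
k: (-4)·22 - 1·21 = -88 - 21 = -109
AB × AC = (191, -217, -109)
|AB × AC| = √95451 ≈ 308.9515
area = ½ · 308.9515 ≈ 154.476

154.476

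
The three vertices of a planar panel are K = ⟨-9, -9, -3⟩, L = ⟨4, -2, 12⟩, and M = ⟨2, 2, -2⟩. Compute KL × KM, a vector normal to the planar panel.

KL = (13, 7, 15)
KM = (11, 11, 1)
i: 7·1 - 15·11 = 7 - 165 = -158
j: 15·11 - 13·1 = 165 - 13 = 152
k: 13·11 - 7·11 = 143 - 77 = 66
KL × KM = (-158, 152, 66)

(-158, 152, 66)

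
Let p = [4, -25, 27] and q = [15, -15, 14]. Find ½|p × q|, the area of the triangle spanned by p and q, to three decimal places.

i: (-25)·14 - 27·(-15) = -350 - (-405) = 55
j: 27·15 - 4·14 = 405 - 56 = 349
k: 4·(-15) - (-25)·15 = -60 - (-375) = 315
p × q = (55, 349, 315)
|p × q| = √(55² + 349² + 315²) = √224051 ≈ 473.3403
area = ½ · 473.3403 ≈ 236.670

236.670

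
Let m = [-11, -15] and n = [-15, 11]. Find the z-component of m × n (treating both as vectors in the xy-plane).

-346

(-11)·11 - (-15)·(-15) = -121 - 225 = -346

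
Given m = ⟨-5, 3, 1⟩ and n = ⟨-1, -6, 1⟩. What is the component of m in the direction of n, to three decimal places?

-1.947

m · n = (-5)·(-1) + 3·(-6) + 1·1 = 5 - 18 + 1 = -12
|n| = √(1 + 36 + 1) = √38 ≈ 6.1644
comp_n m = -12 / √38 ≈ -1.947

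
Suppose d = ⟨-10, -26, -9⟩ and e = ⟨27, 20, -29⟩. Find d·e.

-529

d · e = (-10)·27 + (-26)·20 + (-9)·(-29) = -270 - 520 + 261 = -529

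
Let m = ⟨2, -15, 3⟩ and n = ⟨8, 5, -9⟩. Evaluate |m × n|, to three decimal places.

181.835

i: (-15)·(-9) - 3·5 = 135 - 15 = 120
j: 3·8 - 2·(-9) = 24 - (-18) = 42
k: 2·5 - (-15)·8 = 10 - (-120) = 130
m × n = (120, 42, 130)
|m × n| = √(120² + 42² + 130²) = √33064 ≈ 181.8351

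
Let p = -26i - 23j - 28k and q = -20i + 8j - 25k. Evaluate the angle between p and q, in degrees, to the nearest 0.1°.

p · q = (-26)·(-20) + (-23)·8 + (-28)·(-25) = 520 - 184 + 700 = 1036
|p|² = 676 + 529 + 784 = 1989,  |p| = √1989 ≈ 44.598206
|q|² = 400 + 64 + 625 = 1089,  |q| = √1089 ≈ 33.000000
cos θ = 1036 / (44.598206 · 33.000000) ≈ 0.70393
θ = arccos(0.70393) ≈ 45.3°

45.3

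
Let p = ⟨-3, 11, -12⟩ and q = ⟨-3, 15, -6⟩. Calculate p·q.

246

p · q = (-3)·(-3) + 11·15 + (-12)·(-6) = 9 + 165 + 72 = 246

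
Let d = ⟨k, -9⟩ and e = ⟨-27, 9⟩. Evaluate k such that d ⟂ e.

d · e = k·(-27) + (-9)·9 = -81 - 27k
Set equal to 0: -27k = 81, so k = -3.

-3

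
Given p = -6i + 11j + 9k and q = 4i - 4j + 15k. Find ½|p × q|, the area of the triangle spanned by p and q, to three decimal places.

i: 11·15 - 9·(-4) = 165 - (-36) = 201
j: 9·4 - (-6)·15 = 36 - (-90) = 126
k: (-6)·(-4) - 11·4 = 24 - 44 = -20
p × q = (201, 126, -20)
|p × q| = √(201² + 126² + (-20)²) = √56677 ≈ 238.0693
area = ½ · 238.0693 ≈ 119.035

119.035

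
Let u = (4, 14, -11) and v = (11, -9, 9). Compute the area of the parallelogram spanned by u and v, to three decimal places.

i: 14·9 - (-11)·(-9) = 126 - 99 = 27
j: (-11)·11 - 4·9 = -121 - 36 = -157
k: 4·(-9) - 14·11 = -36 - 154 = -190
u × v = (27, -157, -190)
|u × v| = √(27² + (-157)² + (-190)²) = √61478 ≈ 247.9476

247.948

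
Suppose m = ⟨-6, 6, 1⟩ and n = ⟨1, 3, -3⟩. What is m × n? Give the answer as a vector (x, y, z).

i: 6·(-3) - 1·3 = -18 - 3 = -21
j: 1·1 - (-6)·(-3) = 1 - 18 = -17
k: (-6)·3 - 6·1 = -18 - 6 = -24
m × n = (-21, -17, -24)

(-21, -17, -24)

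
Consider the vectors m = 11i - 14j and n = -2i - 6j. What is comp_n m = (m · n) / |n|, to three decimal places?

9.803

m · n = 11·(-2) + (-14)·(-6) = -22 + 84 = 62
|n| = √(4 + 36) = √40 ≈ 6.3246
comp_n m = 62 / √40 ≈ 9.803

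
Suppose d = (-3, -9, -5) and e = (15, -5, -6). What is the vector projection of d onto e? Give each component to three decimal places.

(1.573, -0.524, -0.629)

d · e = (-3)·15 + (-9)·(-5) + (-5)·(-6) = -45 + 45 + 30 = 30
|e|² = 225 + 25 + 36 = 286
proj_e d = (30/286) · (15, -5, -6) ≈ (1.573, -0.524, -0.629)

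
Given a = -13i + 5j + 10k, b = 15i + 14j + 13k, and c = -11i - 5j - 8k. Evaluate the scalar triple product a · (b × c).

1286

b × c:
i: 14·(-8) - 13·(-5) = -112 - (-65) = -47
j: 13·(-11) - 15·(-8) = -143 - (-120) = -23
k: 15·(-5) - 14·(-11) = -75 - (-154) = 79
b × c = (-47, -23, 79)
a · (b × c) = (-13)·(-47) + 5·(-23) + 10·79 = 611 - 115 + 790 = 1286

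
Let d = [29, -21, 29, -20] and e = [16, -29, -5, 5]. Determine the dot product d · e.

828

d · e = 29·16 + (-21)·(-29) + 29·(-5) + (-20)·5 = 464 + 609 - 145 - 100 = 828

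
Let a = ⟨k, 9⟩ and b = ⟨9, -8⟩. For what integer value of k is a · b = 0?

a · b = k·9 + 9·(-8) = -72 + 9k
Set equal to 0: 9k = 72, so k = 8.

8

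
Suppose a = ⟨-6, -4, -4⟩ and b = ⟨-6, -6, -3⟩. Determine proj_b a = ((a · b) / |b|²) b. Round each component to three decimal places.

(-5.333, -5.333, -2.667)

a · b = (-6)·(-6) + (-4)·(-6) + (-4)·(-3) = 36 + 24 + 12 = 72
|b|² = 36 + 36 + 9 = 81
proj_b a = (72/81) · (-6, -6, -3) ≈ (-5.333, -5.333, -2.667)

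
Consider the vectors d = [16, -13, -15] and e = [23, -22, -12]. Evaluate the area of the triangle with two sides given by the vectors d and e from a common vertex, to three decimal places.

i: (-13)·(-12) - (-15)·(-22) = 156 - 330 = -174
j: (-15)·23 - 16·(-12) = -345 - (-192) = -153
k: 16·(-22) - (-13)·23 = -352 - (-299) = -53
d × e = (-174, -153, -53)
|d × e| = √((-174)² + (-153)² + (-53)²) = √56494 ≈ 237.6847
area = ½ · 237.6847 ≈ 118.842

118.842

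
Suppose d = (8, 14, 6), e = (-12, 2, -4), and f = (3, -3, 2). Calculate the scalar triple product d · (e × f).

284

e × f:
i: 2·2 - (-4)·(-3) = 4 - 12 = -8
j: (-4)·3 - (-12)·2 = -12 - (-24) = 12
k: (-12)·(-3) - 2·3 = 36 - 6 = 30
e × f = (-8, 12, 30)
d · (e × f) = 8·(-8) + 14·12 + 6·30 = -64 + 168 + 180 = 284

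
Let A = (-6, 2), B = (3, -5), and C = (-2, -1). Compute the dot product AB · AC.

AB = B − A = (9, -7)
AC = C − A = (4, -3)
AB · AC = 9·4 + (-7)·(-3) = 36 + 21 = 57

57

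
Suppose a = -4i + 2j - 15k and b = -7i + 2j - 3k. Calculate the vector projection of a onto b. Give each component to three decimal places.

a · b = (-4)·(-7) + 2·2 + (-15)·(-3) = 28 + 4 + 45 = 77
|b|² = 49 + 4 + 9 = 62
proj_b a = (77/62) · (-7, 2, -3) ≈ (-8.694, 2.484, -3.726)

(-8.694, 2.484, -3.726)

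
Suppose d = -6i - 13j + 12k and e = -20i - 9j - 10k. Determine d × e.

(238, -300, -206)

i: (-13)·(-10) - 12·(-9) = 130 - (-108) = 238
j: 12·(-20) - (-6)·(-10) = -240 - 60 = -300
k: (-6)·(-9) - (-13)·(-20) = 54 - 260 = -206
d × e = (238, -300, -206)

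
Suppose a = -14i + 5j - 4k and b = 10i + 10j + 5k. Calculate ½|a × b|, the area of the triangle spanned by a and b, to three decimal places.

101.520

i: 5·5 - (-4)·10 = 25 - (-40) = 65
j: (-4)·10 - (-14)·5 = -40 - (-70) = 30
k: (-14)·10 - 5·10 = -140 - 50 = -190
a × b = (65, 30, -190)
|a × b| = √(65² + 30² + (-190)²) = √41225 ≈ 203.0394
area = ½ · 203.0394 ≈ 101.520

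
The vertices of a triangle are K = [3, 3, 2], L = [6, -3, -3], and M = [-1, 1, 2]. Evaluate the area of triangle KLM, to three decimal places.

18.708

KL = (3, -6, -5),  KM = (-4, -2, 0)
i: (-6)·0 - (-5)·(-2) = 0 - 10 = -10
j: (-5)·(-4) - 3·0 = 20 - 0 = 20
k: 3·(-2) - (-6)·(-4) = -6 - 24 = -30
KL × KM = (-10, 20, -30)
|KL × KM| = √1400 ≈ 37.4166
area = ½ · 37.4166 ≈ 18.708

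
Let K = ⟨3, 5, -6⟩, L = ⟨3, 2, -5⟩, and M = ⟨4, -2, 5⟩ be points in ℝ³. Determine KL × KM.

(-26, 1, 3)

KL = (0, -3, 1)
KM = (1, -7, 11)
i: (-3)·11 - 1·(-7) = -33 - (-7) = -26
j: 1·1 - 0·11 = 1 - 0 = 1
k: 0·(-7) - (-3)·1 = 0 - (-3) = 3
KL × KM = (-26, 1, 3)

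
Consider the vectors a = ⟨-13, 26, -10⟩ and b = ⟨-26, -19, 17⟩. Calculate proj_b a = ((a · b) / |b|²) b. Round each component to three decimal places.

a · b = (-13)·(-26) + 26·(-19) + (-10)·17 = 338 - 494 - 170 = -326
|b|² = 676 + 361 + 289 = 1326
proj_b a = (-326/1326) · (-26, -19, 17) ≈ (6.392, 4.671, -4.179)

(6.392, 4.671, -4.179)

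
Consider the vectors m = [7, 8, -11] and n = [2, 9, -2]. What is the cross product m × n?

i: 8·(-2) - (-11)·9 = -16 - (-99) = 83
j: (-11)·2 - 7·(-2) = -22 - (-14) = -8
k: 7·9 - 8·2 = 63 - 16 = 47
m × n = (83, -8, 47)

(83, -8, 47)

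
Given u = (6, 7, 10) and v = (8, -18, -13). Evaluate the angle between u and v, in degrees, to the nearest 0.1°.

u · v = 6·8 + 7·(-18) + 10·(-13) = 48 - 126 - 130 = -208
|u|² = 36 + 49 + 100 = 185,  |u| = √185 ≈ 13.601471
|v|² = 64 + 324 + 169 = 557,  |v| = √557 ≈ 23.600847
cos θ = -208 / (13.601471 · 23.600847) ≈ -0.64796
θ = arccos(-0.64796) ≈ 130.4°

130.4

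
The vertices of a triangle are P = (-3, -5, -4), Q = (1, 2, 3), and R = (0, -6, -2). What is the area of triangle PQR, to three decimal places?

PQ = (4, 7, 7),  PR = (3, -1, 2)
i: 7·2 - 7·(-1) = 14 - (-7) = 21
j: 7·3 - 4·2 = 21 - 8 = 13
k: 4·(-1) - 7·3 = -4 - 21 = -25
PQ × PR = (21, 13, -25)
|PQ × PR| = √1235 ≈ 35.1426
area = ½ · 35.1426 ≈ 17.571

17.571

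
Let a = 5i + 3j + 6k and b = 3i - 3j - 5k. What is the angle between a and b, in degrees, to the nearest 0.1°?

a · b = 5·3 + 3·(-3) + 6·(-5) = 15 - 9 - 30 = -24
|a|² = 25 + 9 + 36 = 70,  |a| = √70 ≈ 8.366600
|b|² = 9 + 9 + 25 = 43,  |b| = √43 ≈ 6.557439
cos θ = -24 / (8.366600 · 6.557439) ≈ -0.43745
θ = arccos(-0.43745) ≈ 115.9°

115.9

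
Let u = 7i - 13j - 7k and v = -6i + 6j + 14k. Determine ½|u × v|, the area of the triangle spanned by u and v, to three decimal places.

i: (-13)·14 - (-7)·6 = -182 - (-42) = -140
j: (-7)·(-6) - 7·14 = 42 - 98 = -56
k: 7·6 - (-13)·(-6) = 42 - 78 = -36
u × v = (-140, -56, -36)
|u × v| = √((-140)² + (-56)² + (-36)²) = √24032 ≈ 155.0226
area = ½ · 155.0226 ≈ 77.511

77.511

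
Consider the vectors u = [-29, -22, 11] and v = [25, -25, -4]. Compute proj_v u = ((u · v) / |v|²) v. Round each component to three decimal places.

(-4.325, 4.325, 0.692)

u · v = (-29)·25 + (-22)·(-25) + 11·(-4) = -725 + 550 - 44 = -219
|v|² = 625 + 625 + 16 = 1266
proj_v u = (-219/1266) · (25, -25, -4) ≈ (-4.325, 4.325, 0.692)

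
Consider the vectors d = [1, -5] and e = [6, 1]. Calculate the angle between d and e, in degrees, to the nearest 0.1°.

d · e = 1·6 + (-5)·1 = 6 - 5 = 1
|d|² = 1 + 25 = 26,  |d| = √26 ≈ 5.099020
|e|² = 36 + 1 = 37,  |e| = √37 ≈ 6.082763
cos θ = 1 / (5.099020 · 6.082763) ≈ 0.03224
θ = arccos(0.03224) ≈ 88.2°

88.2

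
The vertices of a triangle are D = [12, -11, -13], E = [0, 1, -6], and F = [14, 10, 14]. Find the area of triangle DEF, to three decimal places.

235.451

DE = (-12, 12, 7),  DF = (2, 21, 27)
i: 12·27 - 7·21 = 324 - 147 = 177
j: 7·2 - (-12)·27 = 14 - (-324) = 338
k: (-12)·21 - 12·2 = -252 - 24 = -276
DE × DF = (177, 338, -276)
|DE × DF| = √221749 ≈ 470.9023
area = ½ · 470.9023 ≈ 235.451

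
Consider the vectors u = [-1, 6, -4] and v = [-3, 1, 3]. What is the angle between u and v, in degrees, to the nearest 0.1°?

95.4

u · v = (-1)·(-3) + 6·1 + (-4)·3 = 3 + 6 - 12 = -3
|u|² = 1 + 36 + 16 = 53,  |u| = √53 ≈ 7.280110
|v|² = 9 + 1 + 9 = 19,  |v| = √19 ≈ 4.358899
cos θ = -3 / (7.280110 · 4.358899) ≈ -0.09454
θ = arccos(-0.09454) ≈ 95.4°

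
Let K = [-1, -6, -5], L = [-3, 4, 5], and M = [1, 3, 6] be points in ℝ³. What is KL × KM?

(20, 42, -38)

KL = (-2, 10, 10)
KM = (2, 9, 11)
i: 10·11 - 10·9 = 110 - 90 = 20
j: 10·2 - (-2)·11 = 20 - (-22) = 42
k: (-2)·9 - 10·2 = -18 - 20 = -38
KL × KM = (20, 42, -38)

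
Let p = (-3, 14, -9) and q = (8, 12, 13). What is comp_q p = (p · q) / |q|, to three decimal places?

1.391

p · q = (-3)·8 + 14·12 + (-9)·13 = -24 + 168 - 117 = 27
|q| = √(64 + 144 + 169) = √377 ≈ 19.4165
comp_q p = 27 / √377 ≈ 1.391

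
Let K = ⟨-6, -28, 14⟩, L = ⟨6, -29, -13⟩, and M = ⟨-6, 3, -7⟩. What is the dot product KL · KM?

536

KL = L − K = (12, -1, -27)
KM = M − K = (0, 31, -21)
KL · KM = 12·0 + (-1)·31 + (-27)·(-21) = 0 - 31 + 567 = 536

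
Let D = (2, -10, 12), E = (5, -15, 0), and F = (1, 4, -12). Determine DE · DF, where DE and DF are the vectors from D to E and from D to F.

DE = E − D = (3, -5, -12)
DF = F − D = (-1, 14, -24)
DE · DF = 3·(-1) + (-5)·14 + (-12)·(-24) = -3 - 70 + 288 = 215

215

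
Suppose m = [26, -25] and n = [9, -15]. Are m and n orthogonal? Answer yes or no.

no

m · n = 26·9 + (-25)·(-15) = 234 + 375 = 609
Nonzero, so the vectors are not orthogonal.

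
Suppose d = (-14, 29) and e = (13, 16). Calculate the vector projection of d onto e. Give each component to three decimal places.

(8.626, 10.616)

d · e = (-14)·13 + 29·16 = -182 + 464 = 282
|e|² = 169 + 256 = 425
proj_e d = (282/425) · (13, 16) ≈ (8.626, 10.616)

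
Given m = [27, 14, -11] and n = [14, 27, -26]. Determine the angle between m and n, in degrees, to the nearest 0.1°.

36.4

m · n = 27·14 + 14·27 + (-11)·(-26) = 378 + 378 + 286 = 1042
|m|² = 729 + 196 + 121 = 1046,  |m| = √1046 ≈ 32.341923
|n|² = 196 + 729 + 676 = 1601,  |n| = √1601 ≈ 40.012498
cos θ = 1042 / (32.341923 · 40.012498) ≈ 0.80520
θ = arccos(0.80520) ≈ 36.4°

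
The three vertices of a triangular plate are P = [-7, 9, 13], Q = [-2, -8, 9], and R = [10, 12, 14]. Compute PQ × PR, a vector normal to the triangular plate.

PQ = (5, -17, -4)
PR = (17, 3, 1)
i: (-17)·1 - (-4)·3 = -17 - (-12) = -5
j: (-4)·17 - 5·1 = -68 - 5 = -73
k: 5·3 - (-17)·17 = 15 - (-289) = 304
PQ × PR = (-5, -73, 304)

(-5, -73, 304)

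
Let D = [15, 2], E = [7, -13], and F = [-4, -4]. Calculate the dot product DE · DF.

242

DE = E − D = (-8, -15)
DF = F − D = (-19, -6)
DE · DF = (-8)·(-19) + (-15)·(-6) = 152 + 90 = 242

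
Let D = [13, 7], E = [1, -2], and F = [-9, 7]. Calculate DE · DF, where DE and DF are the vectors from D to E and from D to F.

DE = E − D = (-12, -9)
DF = F − D = (-22, 0)
DE · DF = (-12)·(-22) + (-9)·0 = 264 + 0 = 264

264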